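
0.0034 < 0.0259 True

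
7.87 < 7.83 False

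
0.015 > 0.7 False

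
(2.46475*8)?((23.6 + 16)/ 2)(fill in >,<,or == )<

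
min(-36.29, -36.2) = -36.29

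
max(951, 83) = 951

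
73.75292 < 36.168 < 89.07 False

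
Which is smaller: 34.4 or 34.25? 34.25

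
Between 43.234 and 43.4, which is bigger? 43.4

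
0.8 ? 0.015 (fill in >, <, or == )>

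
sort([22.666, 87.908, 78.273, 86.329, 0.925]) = [0.925, 22.666, 78.273, 86.329, 87.908]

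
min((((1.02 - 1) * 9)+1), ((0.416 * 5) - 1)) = 1.08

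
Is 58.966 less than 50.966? No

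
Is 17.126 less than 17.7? Yes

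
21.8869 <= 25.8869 True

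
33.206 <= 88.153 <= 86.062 False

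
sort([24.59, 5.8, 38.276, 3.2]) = [3.2, 5.8, 24.59, 38.276]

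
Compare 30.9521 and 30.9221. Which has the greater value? 30.9521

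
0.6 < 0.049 False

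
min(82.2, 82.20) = 82.2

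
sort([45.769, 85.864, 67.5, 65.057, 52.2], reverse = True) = [85.864, 67.5, 65.057, 52.2, 45.769]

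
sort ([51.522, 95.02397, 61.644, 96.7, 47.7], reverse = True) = [96.7, 95.02397, 61.644, 51.522, 47.7]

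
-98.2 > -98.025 False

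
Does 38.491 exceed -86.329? Yes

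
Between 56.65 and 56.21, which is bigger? 56.65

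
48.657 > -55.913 True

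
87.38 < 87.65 True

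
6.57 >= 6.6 False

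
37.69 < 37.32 False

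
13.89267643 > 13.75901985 True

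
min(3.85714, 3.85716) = 3.85714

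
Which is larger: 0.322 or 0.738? 0.738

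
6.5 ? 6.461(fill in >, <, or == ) >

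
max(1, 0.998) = 1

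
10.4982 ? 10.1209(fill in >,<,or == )>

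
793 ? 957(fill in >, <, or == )<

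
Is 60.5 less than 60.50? No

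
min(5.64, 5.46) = 5.46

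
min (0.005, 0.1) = 0.005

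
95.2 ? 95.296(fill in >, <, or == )<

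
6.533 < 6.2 False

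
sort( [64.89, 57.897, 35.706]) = [35.706, 57.897, 64.89]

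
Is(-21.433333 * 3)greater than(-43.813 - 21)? Yes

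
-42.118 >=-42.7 True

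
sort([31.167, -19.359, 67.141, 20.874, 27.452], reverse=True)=[67.141, 31.167, 27.452, 20.874, -19.359]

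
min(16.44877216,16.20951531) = 16.20951531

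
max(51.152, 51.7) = 51.7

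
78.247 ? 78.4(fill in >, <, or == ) <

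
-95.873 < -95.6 True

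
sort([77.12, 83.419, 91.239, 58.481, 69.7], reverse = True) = [91.239, 83.419, 77.12, 69.7, 58.481]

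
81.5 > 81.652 False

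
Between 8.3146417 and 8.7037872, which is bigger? 8.7037872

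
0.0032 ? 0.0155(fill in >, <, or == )<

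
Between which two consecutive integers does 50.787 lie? 50 and 51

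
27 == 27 True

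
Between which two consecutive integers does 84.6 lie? 84 and 85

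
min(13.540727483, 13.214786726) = 13.214786726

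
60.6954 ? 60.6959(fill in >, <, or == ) <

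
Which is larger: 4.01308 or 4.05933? 4.05933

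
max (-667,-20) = -20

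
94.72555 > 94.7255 True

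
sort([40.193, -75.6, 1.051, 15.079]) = [-75.6, 1.051, 15.079, 40.193]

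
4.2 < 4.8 True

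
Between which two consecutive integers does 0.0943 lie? 0 and 1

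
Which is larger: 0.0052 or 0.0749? 0.0749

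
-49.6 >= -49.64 True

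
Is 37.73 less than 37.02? No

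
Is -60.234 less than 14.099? Yes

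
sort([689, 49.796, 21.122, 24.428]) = [21.122, 24.428, 49.796, 689]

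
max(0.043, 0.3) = 0.3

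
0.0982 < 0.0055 False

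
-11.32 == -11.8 False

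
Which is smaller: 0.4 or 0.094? 0.094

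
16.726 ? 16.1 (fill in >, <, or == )>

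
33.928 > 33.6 True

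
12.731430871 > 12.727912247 True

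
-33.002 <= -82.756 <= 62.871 False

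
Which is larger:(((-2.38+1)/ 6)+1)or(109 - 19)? (109 - 19)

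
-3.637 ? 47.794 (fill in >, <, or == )<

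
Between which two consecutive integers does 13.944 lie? 13 and 14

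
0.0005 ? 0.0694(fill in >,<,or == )<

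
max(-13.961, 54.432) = 54.432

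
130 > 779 False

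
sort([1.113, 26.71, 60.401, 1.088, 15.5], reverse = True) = [60.401, 26.71, 15.5, 1.113, 1.088]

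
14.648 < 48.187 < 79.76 True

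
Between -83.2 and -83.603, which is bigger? -83.2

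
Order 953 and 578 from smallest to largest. 578, 953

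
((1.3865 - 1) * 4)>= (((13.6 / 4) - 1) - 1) True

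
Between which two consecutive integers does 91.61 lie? 91 and 92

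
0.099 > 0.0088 True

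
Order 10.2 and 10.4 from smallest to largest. 10.2,10.4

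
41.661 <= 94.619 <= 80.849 False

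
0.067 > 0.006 True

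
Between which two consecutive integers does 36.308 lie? 36 and 37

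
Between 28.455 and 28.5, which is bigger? 28.5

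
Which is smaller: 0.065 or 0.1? 0.065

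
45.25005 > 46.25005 False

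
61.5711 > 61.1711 True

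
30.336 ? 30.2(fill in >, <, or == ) >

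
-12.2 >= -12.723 True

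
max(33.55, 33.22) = 33.55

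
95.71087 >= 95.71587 False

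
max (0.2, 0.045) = 0.2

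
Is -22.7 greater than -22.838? Yes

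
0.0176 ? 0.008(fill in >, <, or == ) >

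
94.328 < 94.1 False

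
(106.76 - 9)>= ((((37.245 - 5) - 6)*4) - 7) False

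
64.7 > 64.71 False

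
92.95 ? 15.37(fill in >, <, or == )>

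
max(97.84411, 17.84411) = 97.84411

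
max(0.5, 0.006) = 0.5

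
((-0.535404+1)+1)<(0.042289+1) False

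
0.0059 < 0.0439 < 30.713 True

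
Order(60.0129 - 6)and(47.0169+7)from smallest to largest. (60.0129 - 6), (47.0169+7)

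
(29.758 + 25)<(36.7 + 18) False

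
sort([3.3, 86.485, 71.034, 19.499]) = [3.3, 19.499, 71.034, 86.485]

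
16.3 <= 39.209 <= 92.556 True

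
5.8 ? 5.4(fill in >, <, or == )>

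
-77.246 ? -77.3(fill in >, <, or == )>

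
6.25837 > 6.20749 True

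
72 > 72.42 False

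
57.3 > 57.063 True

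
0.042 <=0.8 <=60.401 True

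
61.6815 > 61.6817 False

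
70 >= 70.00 True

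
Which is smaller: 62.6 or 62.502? 62.502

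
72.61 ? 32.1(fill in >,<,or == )>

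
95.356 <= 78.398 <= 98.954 False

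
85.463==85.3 False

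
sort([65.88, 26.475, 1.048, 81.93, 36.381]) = [1.048, 26.475, 36.381, 65.88, 81.93]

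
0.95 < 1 True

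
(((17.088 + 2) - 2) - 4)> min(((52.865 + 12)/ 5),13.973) True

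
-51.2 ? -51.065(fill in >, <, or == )<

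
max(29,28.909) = 29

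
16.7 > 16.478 True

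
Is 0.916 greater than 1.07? No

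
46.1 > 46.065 True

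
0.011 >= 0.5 False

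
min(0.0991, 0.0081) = 0.0081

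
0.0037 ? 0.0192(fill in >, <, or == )<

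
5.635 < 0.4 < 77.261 False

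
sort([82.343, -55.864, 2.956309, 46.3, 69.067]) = [-55.864, 2.956309, 46.3, 69.067, 82.343]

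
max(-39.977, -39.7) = -39.7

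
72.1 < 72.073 False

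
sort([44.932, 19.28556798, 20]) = [19.28556798, 20, 44.932]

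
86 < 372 True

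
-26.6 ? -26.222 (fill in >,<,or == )<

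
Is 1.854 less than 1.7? No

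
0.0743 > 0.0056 True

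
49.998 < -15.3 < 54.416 False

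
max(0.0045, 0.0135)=0.0135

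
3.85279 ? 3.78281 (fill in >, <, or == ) >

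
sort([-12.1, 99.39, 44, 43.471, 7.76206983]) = [-12.1, 7.76206983, 43.471, 44, 99.39]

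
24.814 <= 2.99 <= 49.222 False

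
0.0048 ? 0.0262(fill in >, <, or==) <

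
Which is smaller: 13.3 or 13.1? 13.1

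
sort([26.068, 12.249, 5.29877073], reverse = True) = [26.068, 12.249, 5.29877073]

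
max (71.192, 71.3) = 71.3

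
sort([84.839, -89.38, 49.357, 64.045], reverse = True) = [84.839, 64.045, 49.357, -89.38]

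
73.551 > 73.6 False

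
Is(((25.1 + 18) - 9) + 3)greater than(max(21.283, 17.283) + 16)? No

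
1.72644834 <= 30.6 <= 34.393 True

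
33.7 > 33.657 True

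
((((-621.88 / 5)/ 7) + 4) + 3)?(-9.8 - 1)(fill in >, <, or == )>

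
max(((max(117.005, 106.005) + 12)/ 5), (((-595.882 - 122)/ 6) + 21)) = 25.801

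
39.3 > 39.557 False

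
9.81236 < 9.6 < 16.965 False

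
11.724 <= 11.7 False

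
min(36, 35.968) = 35.968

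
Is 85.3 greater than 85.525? No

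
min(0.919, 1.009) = 0.919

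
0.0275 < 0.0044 False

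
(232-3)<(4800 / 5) True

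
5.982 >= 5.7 True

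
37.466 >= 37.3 True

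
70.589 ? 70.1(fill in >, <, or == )>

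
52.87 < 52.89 True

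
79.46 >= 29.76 True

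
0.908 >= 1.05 False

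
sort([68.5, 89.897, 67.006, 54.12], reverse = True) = [89.897, 68.5, 67.006, 54.12]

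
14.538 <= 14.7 True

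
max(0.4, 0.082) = 0.4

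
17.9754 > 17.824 True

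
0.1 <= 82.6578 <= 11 False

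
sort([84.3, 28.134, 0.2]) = [0.2, 28.134, 84.3]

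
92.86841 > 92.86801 True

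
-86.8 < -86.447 True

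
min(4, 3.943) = 3.943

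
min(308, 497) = 308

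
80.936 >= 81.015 False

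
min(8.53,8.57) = 8.53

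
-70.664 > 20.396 False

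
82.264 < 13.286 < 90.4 False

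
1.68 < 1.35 False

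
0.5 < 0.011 False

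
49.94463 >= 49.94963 False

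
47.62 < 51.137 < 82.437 True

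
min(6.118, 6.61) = 6.118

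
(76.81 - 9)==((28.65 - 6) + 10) False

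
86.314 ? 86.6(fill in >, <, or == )<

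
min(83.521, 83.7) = 83.521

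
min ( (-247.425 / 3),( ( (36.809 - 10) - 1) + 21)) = -82.475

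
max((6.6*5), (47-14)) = 33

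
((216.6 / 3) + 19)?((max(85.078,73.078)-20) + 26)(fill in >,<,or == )>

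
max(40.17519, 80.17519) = 80.17519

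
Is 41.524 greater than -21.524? Yes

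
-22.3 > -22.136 False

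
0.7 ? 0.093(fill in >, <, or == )>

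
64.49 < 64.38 False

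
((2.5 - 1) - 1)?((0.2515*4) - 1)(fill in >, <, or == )>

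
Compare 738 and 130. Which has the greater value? 738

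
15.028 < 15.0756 True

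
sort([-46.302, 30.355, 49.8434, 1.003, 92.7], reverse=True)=[92.7, 49.8434, 30.355, 1.003, -46.302]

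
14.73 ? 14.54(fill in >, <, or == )>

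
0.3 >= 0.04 True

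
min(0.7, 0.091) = 0.091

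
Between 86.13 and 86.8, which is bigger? 86.8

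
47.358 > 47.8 False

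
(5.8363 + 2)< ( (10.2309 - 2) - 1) False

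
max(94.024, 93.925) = 94.024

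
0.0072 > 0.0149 False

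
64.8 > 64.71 True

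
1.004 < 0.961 False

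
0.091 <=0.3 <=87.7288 True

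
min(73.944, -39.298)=-39.298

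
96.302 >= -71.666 True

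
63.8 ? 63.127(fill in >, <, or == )>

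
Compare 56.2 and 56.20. They are equal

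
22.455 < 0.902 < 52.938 False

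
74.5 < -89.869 False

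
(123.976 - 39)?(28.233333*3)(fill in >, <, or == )>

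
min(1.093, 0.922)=0.922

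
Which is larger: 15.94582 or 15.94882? 15.94882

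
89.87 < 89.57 False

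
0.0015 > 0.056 False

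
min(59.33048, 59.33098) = 59.33048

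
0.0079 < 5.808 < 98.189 True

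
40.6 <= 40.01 False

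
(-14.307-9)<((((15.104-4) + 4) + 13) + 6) True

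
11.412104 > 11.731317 False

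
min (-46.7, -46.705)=-46.705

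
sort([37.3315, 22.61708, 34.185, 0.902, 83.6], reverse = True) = [83.6, 37.3315, 34.185, 22.61708, 0.902]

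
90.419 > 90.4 True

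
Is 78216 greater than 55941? Yes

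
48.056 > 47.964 True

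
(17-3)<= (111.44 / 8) False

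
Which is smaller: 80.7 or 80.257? 80.257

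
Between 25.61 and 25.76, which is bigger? 25.76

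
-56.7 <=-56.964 False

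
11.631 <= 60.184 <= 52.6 False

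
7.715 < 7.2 False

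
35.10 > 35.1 False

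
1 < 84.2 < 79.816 False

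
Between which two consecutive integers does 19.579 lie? 19 and 20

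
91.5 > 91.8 False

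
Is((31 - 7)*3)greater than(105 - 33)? No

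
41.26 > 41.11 True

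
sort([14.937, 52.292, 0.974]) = [0.974, 14.937, 52.292]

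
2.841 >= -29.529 True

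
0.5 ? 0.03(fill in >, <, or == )>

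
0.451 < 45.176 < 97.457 True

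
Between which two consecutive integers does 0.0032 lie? 0 and 1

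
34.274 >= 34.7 False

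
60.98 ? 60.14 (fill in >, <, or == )>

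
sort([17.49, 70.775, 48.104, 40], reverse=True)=[70.775, 48.104, 40, 17.49]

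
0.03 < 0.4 True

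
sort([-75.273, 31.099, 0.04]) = [-75.273, 0.04, 31.099]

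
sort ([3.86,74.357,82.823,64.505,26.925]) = [3.86,26.925,64.505,74.357,82.823]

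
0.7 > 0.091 True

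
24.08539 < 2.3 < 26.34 False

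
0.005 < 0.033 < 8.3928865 True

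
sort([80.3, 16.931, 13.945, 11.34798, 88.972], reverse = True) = [88.972, 80.3, 16.931, 13.945, 11.34798]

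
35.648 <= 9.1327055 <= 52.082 False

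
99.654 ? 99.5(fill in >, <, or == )>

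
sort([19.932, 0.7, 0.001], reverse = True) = [19.932, 0.7, 0.001]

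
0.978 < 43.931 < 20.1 False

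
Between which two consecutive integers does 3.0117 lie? 3 and 4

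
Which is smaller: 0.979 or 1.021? 0.979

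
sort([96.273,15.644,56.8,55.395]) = [15.644,55.395,56.8,96.273]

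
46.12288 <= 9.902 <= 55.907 False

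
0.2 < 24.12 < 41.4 True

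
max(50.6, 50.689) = 50.689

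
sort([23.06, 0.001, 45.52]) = [0.001, 23.06, 45.52]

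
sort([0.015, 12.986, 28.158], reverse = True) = [28.158, 12.986, 0.015]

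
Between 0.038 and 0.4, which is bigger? 0.4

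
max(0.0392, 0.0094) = 0.0392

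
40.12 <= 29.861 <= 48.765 False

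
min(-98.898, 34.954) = -98.898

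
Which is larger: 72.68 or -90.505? 72.68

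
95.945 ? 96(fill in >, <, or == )<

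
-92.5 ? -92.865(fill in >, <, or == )>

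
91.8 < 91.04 False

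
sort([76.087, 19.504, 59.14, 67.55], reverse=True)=[76.087, 67.55, 59.14, 19.504]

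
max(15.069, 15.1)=15.1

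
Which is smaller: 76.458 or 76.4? 76.4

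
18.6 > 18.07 True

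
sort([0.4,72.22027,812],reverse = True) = [812,72.22027,0.4]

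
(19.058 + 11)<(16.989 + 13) False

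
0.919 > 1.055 False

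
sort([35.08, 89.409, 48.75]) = [35.08, 48.75, 89.409]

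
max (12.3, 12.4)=12.4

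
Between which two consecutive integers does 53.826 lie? 53 and 54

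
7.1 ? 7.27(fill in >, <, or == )<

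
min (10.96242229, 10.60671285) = 10.60671285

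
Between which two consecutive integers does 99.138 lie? 99 and 100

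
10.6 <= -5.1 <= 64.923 False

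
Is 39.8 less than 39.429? No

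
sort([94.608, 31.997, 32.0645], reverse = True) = [94.608, 32.0645, 31.997]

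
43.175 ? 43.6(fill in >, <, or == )<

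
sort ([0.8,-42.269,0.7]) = [-42.269,0.7,0.8]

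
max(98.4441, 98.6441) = 98.6441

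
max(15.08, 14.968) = 15.08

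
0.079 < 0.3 True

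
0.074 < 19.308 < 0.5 False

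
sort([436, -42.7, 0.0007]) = [-42.7, 0.0007, 436]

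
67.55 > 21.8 True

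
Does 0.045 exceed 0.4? No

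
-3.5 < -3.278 True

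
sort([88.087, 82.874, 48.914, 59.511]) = [48.914, 59.511, 82.874, 88.087]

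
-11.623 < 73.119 True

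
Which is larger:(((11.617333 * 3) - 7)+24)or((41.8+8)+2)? (((11.617333 * 3) - 7)+24)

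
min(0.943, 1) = 0.943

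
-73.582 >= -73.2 False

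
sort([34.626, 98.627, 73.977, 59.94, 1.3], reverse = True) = [98.627, 73.977, 59.94, 34.626, 1.3]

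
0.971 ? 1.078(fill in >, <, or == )<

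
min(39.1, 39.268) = 39.1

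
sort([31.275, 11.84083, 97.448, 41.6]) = [11.84083, 31.275, 41.6, 97.448]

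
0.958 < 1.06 True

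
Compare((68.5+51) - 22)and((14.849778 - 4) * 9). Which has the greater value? ((14.849778 - 4) * 9)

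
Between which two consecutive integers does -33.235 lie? -34 and -33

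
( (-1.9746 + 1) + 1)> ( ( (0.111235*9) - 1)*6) True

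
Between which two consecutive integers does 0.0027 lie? 0 and 1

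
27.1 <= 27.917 True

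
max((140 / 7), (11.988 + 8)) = 20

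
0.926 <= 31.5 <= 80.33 True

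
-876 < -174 True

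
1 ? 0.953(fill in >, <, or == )>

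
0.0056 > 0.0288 False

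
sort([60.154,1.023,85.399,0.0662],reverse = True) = [85.399,60.154,1.023,0.0662]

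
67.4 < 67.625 True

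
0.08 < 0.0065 False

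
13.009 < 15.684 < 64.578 True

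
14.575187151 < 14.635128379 True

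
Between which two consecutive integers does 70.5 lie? 70 and 71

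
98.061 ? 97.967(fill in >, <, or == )>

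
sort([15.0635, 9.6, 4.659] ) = [4.659, 9.6, 15.0635]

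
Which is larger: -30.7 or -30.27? -30.27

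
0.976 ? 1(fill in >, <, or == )<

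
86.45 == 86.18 False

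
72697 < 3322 False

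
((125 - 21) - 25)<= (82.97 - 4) False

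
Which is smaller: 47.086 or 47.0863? 47.086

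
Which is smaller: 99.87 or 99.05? 99.05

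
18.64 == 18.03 False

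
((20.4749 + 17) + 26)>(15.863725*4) True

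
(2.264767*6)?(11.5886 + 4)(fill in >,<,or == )<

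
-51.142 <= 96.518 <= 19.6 False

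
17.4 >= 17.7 False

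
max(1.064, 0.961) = 1.064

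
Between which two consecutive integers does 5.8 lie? 5 and 6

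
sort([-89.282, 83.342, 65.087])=[-89.282, 65.087, 83.342]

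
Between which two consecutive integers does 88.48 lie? 88 and 89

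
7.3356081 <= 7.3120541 False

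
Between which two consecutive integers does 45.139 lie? 45 and 46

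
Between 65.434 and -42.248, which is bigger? 65.434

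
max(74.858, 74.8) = 74.858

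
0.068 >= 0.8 False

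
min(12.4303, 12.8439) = 12.4303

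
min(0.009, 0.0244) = 0.009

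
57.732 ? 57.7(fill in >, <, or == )>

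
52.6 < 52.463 False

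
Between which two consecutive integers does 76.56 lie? 76 and 77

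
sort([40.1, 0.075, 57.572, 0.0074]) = [0.0074, 0.075, 40.1, 57.572]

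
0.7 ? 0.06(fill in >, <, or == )>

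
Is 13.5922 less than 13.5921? No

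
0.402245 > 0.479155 False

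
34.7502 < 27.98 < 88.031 False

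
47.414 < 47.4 False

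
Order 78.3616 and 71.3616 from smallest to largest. 71.3616, 78.3616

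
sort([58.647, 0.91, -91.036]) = [-91.036, 0.91, 58.647]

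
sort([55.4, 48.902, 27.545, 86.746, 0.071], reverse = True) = [86.746, 55.4, 48.902, 27.545, 0.071]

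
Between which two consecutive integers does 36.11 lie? 36 and 37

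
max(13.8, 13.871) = 13.871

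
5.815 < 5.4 False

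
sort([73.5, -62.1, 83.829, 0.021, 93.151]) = [-62.1, 0.021, 73.5, 83.829, 93.151]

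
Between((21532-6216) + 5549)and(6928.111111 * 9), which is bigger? (6928.111111 * 9)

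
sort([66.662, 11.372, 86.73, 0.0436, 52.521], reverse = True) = [86.73, 66.662, 52.521, 11.372, 0.0436]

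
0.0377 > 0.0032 True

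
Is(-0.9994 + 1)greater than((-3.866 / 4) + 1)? No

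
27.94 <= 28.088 True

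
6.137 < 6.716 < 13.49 True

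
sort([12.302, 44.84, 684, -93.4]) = [-93.4, 12.302, 44.84, 684]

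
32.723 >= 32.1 True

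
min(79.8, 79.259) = 79.259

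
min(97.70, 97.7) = 97.70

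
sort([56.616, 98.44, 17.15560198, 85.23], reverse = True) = [98.44, 85.23, 56.616, 17.15560198]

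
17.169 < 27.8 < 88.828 True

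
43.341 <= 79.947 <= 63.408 False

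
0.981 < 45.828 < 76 True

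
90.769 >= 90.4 True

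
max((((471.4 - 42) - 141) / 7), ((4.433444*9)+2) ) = 41.900996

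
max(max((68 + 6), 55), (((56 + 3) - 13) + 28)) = 74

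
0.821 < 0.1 False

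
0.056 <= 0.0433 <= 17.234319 False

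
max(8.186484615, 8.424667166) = 8.424667166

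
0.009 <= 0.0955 True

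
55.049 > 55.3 False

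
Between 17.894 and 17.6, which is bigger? 17.894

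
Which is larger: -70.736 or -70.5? -70.5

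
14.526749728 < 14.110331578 False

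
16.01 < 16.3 True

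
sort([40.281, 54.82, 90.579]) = [40.281, 54.82, 90.579]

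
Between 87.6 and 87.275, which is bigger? 87.6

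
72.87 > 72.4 True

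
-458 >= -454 False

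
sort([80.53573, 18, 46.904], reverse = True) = [80.53573, 46.904, 18]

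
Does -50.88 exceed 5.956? No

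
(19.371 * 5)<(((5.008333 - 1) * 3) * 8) False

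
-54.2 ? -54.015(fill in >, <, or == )<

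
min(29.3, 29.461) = 29.3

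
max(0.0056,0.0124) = 0.0124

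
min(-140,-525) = -525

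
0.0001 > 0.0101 False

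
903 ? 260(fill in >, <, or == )>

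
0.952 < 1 True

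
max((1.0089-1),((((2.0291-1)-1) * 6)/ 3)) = 0.0582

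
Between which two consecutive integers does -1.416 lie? -2 and -1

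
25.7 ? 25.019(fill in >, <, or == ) >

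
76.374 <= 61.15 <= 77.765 False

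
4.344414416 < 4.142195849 False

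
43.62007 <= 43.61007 False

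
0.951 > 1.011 False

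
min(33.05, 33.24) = 33.05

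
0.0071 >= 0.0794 False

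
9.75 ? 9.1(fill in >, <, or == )>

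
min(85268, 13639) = 13639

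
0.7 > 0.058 True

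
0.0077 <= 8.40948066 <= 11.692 True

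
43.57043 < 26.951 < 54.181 False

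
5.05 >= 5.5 False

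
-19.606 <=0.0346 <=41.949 True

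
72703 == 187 False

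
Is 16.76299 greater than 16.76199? Yes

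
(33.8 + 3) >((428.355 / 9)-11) True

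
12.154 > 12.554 False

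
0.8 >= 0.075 True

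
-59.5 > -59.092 False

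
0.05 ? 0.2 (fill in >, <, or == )<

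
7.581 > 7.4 True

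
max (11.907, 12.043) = 12.043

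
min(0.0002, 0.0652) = 0.0002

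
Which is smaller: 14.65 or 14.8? 14.65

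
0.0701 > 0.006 True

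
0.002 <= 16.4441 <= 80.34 True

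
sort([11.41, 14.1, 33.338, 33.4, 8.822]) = [8.822, 11.41, 14.1, 33.338, 33.4]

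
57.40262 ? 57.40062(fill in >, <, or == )>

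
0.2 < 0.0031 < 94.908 False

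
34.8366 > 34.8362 True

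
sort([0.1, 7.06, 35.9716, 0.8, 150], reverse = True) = [150, 35.9716, 7.06, 0.8, 0.1]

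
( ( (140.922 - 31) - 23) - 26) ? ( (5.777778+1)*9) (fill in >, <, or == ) <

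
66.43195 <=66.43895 True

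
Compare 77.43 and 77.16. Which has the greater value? 77.43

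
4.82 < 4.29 False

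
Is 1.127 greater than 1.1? Yes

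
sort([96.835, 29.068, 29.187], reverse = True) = [96.835, 29.187, 29.068]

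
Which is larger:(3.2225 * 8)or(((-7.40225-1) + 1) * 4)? (3.2225 * 8)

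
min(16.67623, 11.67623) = 11.67623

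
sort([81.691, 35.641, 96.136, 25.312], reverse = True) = [96.136, 81.691, 35.641, 25.312]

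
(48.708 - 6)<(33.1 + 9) False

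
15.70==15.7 True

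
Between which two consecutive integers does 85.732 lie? 85 and 86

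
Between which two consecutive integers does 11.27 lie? 11 and 12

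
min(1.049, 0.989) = 0.989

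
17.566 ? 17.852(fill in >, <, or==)<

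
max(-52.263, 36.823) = 36.823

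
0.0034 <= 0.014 True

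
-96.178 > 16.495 False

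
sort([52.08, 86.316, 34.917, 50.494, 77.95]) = [34.917, 50.494, 52.08, 77.95, 86.316]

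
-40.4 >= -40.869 True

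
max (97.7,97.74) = 97.74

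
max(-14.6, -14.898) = -14.6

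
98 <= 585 True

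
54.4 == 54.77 False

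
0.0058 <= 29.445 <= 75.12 True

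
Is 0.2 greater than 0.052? Yes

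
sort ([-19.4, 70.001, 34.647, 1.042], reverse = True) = [70.001, 34.647, 1.042, -19.4]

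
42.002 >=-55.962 True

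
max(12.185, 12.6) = 12.6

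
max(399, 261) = 399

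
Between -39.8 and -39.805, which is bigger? -39.8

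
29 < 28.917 False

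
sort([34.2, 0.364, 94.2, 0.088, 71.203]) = [0.088, 0.364, 34.2, 71.203, 94.2]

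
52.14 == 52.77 False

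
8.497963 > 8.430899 True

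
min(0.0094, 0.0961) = 0.0094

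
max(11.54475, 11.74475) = 11.74475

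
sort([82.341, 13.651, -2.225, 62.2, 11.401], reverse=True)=[82.341, 62.2, 13.651, 11.401, -2.225]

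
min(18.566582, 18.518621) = 18.518621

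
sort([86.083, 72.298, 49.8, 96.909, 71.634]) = [49.8, 71.634, 72.298, 86.083, 96.909]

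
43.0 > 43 False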